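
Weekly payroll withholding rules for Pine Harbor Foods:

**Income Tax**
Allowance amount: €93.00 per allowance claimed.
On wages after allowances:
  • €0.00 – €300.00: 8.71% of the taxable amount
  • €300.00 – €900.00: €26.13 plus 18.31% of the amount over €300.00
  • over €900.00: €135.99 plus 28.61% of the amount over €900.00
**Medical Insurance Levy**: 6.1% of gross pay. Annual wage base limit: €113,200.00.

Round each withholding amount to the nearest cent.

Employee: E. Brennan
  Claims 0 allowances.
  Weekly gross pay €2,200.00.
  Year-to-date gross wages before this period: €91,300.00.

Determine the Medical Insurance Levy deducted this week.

€134.20

Medical Insurance Levy: 6.1% × €2,200.00 = €134.20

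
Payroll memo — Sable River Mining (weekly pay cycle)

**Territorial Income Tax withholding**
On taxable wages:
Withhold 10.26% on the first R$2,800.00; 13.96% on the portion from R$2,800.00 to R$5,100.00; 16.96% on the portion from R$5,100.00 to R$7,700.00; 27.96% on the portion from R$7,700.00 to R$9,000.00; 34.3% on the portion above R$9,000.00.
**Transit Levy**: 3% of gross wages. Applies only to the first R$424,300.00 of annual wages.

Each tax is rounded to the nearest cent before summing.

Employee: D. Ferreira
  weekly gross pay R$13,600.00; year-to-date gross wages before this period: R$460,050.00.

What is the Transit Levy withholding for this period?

R$0.00

Transit Levy: YTD R$460,050.00 ≥ cap R$424,300.00 → R$0.00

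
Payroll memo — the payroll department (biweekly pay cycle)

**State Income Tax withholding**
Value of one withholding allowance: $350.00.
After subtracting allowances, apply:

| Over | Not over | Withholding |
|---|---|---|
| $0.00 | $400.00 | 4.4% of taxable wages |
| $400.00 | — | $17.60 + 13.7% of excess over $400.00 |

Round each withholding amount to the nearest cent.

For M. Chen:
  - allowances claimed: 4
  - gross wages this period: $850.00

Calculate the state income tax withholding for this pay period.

$0.00

State Income Tax: taxable = $850.00 − 4×$350.00 = $-550.00
  Taxable ≤ 0 → $0.00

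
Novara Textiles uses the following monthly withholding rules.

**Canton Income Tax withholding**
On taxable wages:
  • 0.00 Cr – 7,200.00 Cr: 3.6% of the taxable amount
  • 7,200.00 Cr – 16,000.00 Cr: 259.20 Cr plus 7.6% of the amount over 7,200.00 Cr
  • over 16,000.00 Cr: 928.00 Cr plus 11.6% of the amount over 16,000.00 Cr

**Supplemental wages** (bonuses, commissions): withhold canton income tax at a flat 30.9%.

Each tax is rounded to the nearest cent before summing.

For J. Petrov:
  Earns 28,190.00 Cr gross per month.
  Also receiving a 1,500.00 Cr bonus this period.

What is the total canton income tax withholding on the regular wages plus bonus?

2,805.54 Cr

Canton Income Tax: taxable = 28,190.00 Cr
  928.00 Cr + 11.6% × (28,190.00 Cr − 16,000.00 Cr) = 928.00 Cr + 11.6% × 12,190.00 Cr = 2,342.04 Cr
Supplemental (30.9% flat on bonus): 30.9% × 1,500.00 Cr = 463.50 Cr
Total canton income tax: 2,342.04 Cr + 463.50 Cr = 2,805.54 Cr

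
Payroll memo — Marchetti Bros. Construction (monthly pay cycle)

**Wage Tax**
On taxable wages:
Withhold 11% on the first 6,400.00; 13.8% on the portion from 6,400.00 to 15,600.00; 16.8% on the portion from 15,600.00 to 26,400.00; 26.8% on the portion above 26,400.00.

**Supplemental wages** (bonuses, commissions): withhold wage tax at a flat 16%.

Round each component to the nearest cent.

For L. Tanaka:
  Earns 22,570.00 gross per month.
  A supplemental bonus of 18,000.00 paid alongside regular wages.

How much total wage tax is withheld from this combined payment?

Wage Tax: taxable = 22,570.00
  1,973.60 + 16.8% × (22,570.00 − 15,600.00) = 1,973.60 + 16.8% × 6,970.00 = 3,144.56
Supplemental (16% flat on bonus): 16% × 18,000.00 = 2,880.00
Total wage tax: 3,144.56 + 2,880.00 = 6,024.56

6,024.56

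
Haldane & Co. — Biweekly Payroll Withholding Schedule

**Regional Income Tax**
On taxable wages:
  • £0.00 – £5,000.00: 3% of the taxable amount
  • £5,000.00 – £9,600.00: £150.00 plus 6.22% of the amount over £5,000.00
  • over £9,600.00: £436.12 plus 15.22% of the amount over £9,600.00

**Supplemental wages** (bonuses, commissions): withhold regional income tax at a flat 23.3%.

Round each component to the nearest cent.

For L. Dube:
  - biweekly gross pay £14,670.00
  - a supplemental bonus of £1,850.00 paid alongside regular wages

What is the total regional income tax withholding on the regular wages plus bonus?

Regional Income Tax: taxable = £14,670.00
  £436.12 + 15.22% × (£14,670.00 − £9,600.00) = £436.12 + 15.22% × £5,070.00 = £1,207.77
Supplemental (23.3% flat on bonus): 23.3% × £1,850.00 = £431.05
Total regional income tax: £1,207.77 + £431.05 = £1,638.82

£1,638.82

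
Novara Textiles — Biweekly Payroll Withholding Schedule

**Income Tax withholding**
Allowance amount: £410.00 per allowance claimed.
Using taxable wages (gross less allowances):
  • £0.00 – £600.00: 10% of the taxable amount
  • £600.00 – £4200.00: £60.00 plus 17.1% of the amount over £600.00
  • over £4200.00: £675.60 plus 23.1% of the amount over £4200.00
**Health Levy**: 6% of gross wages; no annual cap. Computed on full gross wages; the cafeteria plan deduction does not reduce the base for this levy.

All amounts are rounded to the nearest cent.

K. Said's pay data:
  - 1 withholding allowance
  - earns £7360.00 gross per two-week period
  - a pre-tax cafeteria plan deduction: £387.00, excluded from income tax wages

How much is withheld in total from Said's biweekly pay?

Income Tax: taxable = £7360.00 − £387.00 − 1×£410.00 = £6563.00
  £675.60 + 23.1% × (£6563.00 − £4200.00) = £675.60 + 23.1% × £2363.00 = £1221.45
Health Levy: 6% × £7360.00 = £441.60
Total: £1221.45 + £441.60 = £1663.05

£1663.05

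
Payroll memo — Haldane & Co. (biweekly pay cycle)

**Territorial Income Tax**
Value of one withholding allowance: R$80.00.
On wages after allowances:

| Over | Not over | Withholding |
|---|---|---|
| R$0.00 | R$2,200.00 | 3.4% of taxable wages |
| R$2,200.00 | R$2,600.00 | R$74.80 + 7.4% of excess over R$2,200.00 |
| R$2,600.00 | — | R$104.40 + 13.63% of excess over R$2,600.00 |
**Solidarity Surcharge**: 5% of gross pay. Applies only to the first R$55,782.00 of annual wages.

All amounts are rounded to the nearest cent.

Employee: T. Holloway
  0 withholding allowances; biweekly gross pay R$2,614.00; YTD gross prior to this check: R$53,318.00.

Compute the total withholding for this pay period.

Territorial Income Tax: taxable = R$2,614.00
  R$104.40 + 13.63% × (R$2,614.00 − R$2,600.00) = R$104.40 + 13.63% × R$14.00 = R$106.31
Solidarity Surcharge: cap R$55,782.00 − YTD R$53,318.00 = R$2,464.00 subject; 5% × R$2,464.00 = R$123.20
Total: R$106.31 + R$123.20 = R$229.51

R$229.51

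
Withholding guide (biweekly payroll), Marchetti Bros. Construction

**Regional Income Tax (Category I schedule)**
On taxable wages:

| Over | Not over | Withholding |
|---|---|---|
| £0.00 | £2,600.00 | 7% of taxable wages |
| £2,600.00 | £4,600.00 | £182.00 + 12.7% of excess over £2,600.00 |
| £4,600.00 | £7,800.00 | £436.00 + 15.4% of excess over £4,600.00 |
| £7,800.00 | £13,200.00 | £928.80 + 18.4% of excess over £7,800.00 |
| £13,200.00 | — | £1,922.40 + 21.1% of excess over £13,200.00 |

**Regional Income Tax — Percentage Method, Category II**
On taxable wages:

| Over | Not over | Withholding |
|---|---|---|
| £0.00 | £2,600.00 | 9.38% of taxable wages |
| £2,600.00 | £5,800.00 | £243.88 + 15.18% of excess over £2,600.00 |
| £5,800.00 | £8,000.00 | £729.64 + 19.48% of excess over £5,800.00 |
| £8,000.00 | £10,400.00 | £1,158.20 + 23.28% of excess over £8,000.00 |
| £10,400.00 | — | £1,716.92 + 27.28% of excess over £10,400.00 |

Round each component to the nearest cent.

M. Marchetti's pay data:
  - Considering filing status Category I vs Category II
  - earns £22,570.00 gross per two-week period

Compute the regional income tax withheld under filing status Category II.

£5,036.90

Regional Income Tax (Category II): taxable = £22,570.00
  £1,716.92 + 27.28% × (£22,570.00 − £10,400.00) = £1,716.92 + 27.28% × £12,170.00 = £5,036.90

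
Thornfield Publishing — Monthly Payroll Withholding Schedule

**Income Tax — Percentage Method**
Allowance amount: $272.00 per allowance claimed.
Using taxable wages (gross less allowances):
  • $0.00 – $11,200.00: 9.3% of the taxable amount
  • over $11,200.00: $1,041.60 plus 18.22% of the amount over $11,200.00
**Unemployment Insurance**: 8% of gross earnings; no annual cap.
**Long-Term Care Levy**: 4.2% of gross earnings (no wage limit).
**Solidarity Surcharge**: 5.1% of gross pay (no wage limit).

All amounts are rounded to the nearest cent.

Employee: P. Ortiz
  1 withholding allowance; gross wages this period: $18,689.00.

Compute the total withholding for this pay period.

Income Tax: taxable = $18,689.00 − 1×$272.00 = $18,417.00
  $1,041.60 + 18.22% × ($18,417.00 − $11,200.00) = $1,041.60 + 18.22% × $7,217.00 = $2,356.54
Unemployment Insurance: 8% × $18,689.00 = $1,495.12
Long-Term Care Levy: 4.2% × $18,689.00 = $784.94
Solidarity Surcharge: 5.1% × $18,689.00 = $953.14
Total: $2,356.54 + $1,495.12 + $784.94 + $953.14 = $5,589.74

$5,589.74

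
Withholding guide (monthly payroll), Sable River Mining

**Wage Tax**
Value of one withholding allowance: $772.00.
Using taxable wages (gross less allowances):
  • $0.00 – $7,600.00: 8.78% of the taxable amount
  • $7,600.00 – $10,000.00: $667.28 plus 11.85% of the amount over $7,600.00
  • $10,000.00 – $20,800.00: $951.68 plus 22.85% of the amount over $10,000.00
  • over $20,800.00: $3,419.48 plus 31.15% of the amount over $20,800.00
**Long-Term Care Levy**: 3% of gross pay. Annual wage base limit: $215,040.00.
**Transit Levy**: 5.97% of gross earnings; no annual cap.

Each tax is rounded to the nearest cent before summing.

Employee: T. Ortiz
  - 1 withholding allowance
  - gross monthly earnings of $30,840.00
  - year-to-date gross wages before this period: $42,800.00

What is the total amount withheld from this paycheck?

$9,072.81

Wage Tax: taxable = $30,840.00 − 1×$772.00 = $30,068.00
  $3,419.48 + 31.15% × ($30,068.00 − $20,800.00) = $3,419.48 + 31.15% × $9,268.00 = $6,306.46
Long-Term Care Levy: 3% × $30,840.00 = $925.20
Transit Levy: 5.97% × $30,840.00 = $1,841.15
Total: $6,306.46 + $925.20 + $1,841.15 = $9,072.81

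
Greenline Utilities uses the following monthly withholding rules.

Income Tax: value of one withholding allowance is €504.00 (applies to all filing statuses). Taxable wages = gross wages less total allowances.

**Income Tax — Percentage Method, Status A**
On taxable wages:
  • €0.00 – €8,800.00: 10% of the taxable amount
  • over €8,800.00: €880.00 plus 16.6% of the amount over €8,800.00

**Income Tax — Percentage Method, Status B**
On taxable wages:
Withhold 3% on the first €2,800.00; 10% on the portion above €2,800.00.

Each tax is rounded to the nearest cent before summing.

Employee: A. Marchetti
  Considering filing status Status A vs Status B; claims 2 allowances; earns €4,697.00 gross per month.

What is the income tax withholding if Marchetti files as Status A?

Income Tax (Status A): taxable = €4,697.00 − 2×€504.00 = €3,689.00
  10% × €3,689.00 = €368.90

€368.90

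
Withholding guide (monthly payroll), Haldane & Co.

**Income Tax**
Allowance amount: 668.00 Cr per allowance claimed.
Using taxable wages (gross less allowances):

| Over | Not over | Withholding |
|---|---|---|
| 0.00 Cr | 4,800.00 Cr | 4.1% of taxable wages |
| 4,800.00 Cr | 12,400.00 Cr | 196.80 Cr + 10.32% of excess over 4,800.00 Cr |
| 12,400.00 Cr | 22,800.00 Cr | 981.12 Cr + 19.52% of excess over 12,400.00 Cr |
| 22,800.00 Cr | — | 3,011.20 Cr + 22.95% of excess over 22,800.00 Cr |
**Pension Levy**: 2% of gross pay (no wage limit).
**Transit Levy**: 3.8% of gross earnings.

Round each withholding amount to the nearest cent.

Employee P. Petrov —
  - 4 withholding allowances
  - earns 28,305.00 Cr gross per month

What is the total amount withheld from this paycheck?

Income Tax: taxable = 28,305.00 Cr − 4×668.00 Cr = 25,633.00 Cr
  3,011.20 Cr + 22.95% × (25,633.00 Cr − 22,800.00 Cr) = 3,011.20 Cr + 22.95% × 2,833.00 Cr = 3,661.37 Cr
Pension Levy: 2% × 28,305.00 Cr = 566.10 Cr
Transit Levy: 3.8% × 28,305.00 Cr = 1,075.59 Cr
Total: 3,661.37 Cr + 566.10 Cr + 1,075.59 Cr = 5,303.06 Cr

5,303.06 Cr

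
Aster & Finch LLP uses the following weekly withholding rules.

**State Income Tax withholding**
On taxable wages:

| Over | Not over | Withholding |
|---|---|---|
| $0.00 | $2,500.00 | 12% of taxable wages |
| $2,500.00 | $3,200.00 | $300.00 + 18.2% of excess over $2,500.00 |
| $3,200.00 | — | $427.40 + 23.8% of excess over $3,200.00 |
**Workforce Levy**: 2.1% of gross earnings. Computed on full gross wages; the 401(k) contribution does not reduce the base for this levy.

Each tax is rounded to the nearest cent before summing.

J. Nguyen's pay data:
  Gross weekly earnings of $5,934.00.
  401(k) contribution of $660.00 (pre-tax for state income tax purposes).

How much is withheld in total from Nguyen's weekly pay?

$1,045.62

State Income Tax: taxable = $5,934.00 − $660.00 = $5,274.00
  $427.40 + 23.8% × ($5,274.00 − $3,200.00) = $427.40 + 23.8% × $2,074.00 = $921.01
Workforce Levy: 2.1% × $5,934.00 = $124.61
Total: $921.01 + $124.61 = $1,045.62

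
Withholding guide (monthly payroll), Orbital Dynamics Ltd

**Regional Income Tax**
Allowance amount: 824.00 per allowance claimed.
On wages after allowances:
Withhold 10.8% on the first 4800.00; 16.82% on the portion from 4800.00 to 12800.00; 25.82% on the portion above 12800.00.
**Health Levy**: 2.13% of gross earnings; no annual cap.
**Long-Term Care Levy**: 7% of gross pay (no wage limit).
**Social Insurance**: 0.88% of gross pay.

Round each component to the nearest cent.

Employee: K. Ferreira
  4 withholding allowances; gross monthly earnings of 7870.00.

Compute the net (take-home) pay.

6588.22

Regional Income Tax: taxable = 7870.00 − 4×824.00 = 4574.00
  10.8% × 4574.00 = 493.99
Health Levy: 2.13% × 7870.00 = 167.63
Long-Term Care Levy: 7% × 7870.00 = 550.90
Social Insurance: 0.88% × 7870.00 = 69.26
Total withheld: 493.99 + 167.63 + 550.90 + 69.26 = 1281.78
Net pay: 7870.00 − 1281.78 = 6588.22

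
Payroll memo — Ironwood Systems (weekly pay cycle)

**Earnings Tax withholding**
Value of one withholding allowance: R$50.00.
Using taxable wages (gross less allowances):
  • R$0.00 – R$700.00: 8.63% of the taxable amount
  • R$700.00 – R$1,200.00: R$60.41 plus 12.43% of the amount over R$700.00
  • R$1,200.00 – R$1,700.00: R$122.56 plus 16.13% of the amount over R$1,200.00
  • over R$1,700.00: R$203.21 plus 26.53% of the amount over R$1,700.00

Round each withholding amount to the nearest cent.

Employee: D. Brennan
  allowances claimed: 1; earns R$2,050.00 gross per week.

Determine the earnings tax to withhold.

Earnings Tax: taxable = R$2,050.00 − 1×R$50.00 = R$2,000.00
  R$203.21 + 26.53% × (R$2,000.00 − R$1,700.00) = R$203.21 + 26.53% × R$300.00 = R$282.80

R$282.80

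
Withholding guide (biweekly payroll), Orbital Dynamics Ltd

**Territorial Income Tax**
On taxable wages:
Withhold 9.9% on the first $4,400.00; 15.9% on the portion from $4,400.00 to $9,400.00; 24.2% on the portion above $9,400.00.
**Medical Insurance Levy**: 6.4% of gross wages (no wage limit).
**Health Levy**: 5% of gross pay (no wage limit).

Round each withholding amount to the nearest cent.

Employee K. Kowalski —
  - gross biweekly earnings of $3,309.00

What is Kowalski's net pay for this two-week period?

Territorial Income Tax: taxable = $3,309.00
  9.9% × $3,309.00 = $327.59
Medical Insurance Levy: 6.4% × $3,309.00 = $211.78
Health Levy: 5% × $3,309.00 = $165.45
Total withheld: $327.59 + $211.78 + $165.45 = $704.82
Net pay: $3,309.00 − $704.82 = $2,604.18

$2,604.18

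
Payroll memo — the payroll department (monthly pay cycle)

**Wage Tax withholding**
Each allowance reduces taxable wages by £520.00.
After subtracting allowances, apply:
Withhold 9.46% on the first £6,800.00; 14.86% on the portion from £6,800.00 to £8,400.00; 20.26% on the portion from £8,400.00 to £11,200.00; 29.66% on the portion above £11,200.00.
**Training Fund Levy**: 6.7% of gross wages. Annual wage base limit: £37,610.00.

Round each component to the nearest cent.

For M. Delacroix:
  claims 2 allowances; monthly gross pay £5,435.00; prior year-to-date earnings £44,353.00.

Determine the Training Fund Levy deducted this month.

£0.00

Training Fund Levy: YTD £44,353.00 ≥ cap £37,610.00 → £0.00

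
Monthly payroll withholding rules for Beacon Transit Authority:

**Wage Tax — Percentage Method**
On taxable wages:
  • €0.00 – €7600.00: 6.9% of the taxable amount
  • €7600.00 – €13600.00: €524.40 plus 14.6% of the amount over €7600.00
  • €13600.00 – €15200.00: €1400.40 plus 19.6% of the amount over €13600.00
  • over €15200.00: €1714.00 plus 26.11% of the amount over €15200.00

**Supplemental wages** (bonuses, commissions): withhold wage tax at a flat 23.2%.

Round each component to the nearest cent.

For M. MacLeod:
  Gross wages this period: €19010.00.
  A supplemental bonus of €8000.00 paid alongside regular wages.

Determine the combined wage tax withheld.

Wage Tax: taxable = €19010.00
  €1714.00 + 26.11% × (€19010.00 − €15200.00) = €1714.00 + 26.11% × €3810.00 = €2708.79
Supplemental (23.2% flat on bonus): 23.2% × €8000.00 = €1856.00
Total wage tax: €2708.79 + €1856.00 = €4564.79

€4564.79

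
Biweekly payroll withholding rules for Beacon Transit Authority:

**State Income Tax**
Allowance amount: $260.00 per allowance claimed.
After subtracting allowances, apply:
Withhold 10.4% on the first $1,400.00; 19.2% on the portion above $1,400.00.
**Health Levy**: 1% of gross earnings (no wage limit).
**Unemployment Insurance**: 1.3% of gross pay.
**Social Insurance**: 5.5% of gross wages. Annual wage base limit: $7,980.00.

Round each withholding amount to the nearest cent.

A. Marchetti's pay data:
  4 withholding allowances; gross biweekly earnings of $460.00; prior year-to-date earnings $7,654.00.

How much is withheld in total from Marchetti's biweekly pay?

$28.51

State Income Tax: taxable = $460.00 − 4×$260.00 = $-580.00
  Taxable ≤ 0 → $0.00
Health Levy: 1% × $460.00 = $4.60
Unemployment Insurance: 1.3% × $460.00 = $5.98
Social Insurance: cap $7,980.00 − YTD $7,654.00 = $326.00 subject; 5.5% × $326.00 = $17.93
Total: $0.00 + $4.60 + $5.98 + $17.93 = $28.51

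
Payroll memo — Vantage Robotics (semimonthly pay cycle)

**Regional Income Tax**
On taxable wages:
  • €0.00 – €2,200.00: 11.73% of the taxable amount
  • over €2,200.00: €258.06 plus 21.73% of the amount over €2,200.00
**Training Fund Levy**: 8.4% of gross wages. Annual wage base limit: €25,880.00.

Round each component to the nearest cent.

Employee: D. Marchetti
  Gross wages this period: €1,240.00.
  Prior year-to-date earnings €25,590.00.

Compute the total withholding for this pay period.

Regional Income Tax: taxable = €1,240.00
  11.73% × €1,240.00 = €145.45
Training Fund Levy: cap €25,880.00 − YTD €25,590.00 = €290.00 subject; 8.4% × €290.00 = €24.36
Total: €145.45 + €24.36 = €169.81

€169.81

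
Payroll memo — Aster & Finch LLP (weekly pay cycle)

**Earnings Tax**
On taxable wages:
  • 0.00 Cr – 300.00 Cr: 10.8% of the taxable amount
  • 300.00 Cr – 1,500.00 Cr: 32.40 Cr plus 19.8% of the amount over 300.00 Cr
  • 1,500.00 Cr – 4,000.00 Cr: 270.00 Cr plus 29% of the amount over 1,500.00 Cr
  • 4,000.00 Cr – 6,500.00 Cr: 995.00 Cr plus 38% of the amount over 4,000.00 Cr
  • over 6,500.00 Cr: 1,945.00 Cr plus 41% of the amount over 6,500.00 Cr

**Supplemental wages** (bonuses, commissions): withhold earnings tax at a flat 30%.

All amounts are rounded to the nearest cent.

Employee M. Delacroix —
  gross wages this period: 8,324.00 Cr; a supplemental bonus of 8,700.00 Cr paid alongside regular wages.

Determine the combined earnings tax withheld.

Earnings Tax: taxable = 8,324.00 Cr
  1,945.00 Cr + 41% × (8,324.00 Cr − 6,500.00 Cr) = 1,945.00 Cr + 41% × 1,824.00 Cr = 2,692.84 Cr
Supplemental (30% flat on bonus): 30% × 8,700.00 Cr = 2,610.00 Cr
Total earnings tax: 2,692.84 Cr + 2,610.00 Cr = 5,302.84 Cr

5,302.84 Cr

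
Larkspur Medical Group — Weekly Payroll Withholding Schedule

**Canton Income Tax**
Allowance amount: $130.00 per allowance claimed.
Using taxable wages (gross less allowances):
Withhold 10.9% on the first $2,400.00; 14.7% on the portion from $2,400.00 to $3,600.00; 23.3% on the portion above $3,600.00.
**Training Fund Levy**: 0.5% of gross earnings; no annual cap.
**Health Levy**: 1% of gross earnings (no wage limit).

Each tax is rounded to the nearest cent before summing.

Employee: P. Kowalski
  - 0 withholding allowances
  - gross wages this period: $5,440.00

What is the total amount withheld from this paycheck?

Canton Income Tax: taxable = $5,440.00
  $438.00 + 23.3% × ($5,440.00 − $3,600.00) = $438.00 + 23.3% × $1,840.00 = $866.72
Training Fund Levy: 0.5% × $5,440.00 = $27.20
Health Levy: 1% × $5,440.00 = $54.40
Total: $866.72 + $27.20 + $54.40 = $948.32

$948.32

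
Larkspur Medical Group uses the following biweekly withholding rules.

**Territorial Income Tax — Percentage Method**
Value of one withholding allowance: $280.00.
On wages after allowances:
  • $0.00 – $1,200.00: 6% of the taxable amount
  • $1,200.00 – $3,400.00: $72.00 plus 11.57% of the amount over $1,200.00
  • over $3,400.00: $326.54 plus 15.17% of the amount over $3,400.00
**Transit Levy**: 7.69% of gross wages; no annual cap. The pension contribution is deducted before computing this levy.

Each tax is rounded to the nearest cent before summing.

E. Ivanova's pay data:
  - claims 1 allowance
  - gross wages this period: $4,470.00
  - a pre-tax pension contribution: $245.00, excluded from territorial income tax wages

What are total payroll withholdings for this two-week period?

Territorial Income Tax: taxable = $4,470.00 − $245.00 − 1×$280.00 = $3,945.00
  $326.54 + 15.17% × ($3,945.00 − $3,400.00) = $326.54 + 15.17% × $545.00 = $409.22
Transit Levy: 7.69% × $4,225.00 = $324.90
Total: $409.22 + $324.90 = $734.12

$734.12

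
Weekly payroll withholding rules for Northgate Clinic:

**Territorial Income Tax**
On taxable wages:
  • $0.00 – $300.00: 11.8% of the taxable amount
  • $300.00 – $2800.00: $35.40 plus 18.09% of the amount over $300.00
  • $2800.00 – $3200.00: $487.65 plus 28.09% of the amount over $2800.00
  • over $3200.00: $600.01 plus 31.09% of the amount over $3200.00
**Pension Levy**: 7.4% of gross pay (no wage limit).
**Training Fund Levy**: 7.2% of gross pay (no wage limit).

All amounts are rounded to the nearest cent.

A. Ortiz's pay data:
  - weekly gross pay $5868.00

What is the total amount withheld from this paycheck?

Territorial Income Tax: taxable = $5868.00
  $600.01 + 31.09% × ($5868.00 − $3200.00) = $600.01 + 31.09% × $2668.00 = $1429.49
Pension Levy: 7.4% × $5868.00 = $434.23
Training Fund Levy: 7.2% × $5868.00 = $422.50
Total: $1429.49 + $434.23 + $422.50 = $2286.22

$2286.22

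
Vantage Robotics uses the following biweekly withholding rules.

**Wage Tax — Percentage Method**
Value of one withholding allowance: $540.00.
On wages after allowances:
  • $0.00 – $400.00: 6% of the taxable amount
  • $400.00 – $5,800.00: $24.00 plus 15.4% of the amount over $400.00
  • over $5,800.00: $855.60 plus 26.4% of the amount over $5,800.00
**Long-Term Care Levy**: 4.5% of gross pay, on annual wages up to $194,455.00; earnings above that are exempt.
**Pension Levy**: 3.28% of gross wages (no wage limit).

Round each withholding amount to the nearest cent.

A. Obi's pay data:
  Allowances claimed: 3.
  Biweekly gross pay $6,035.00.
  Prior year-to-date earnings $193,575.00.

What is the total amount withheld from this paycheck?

Wage Tax: taxable = $6,035.00 − 3×$540.00 = $4,415.00
  $24.00 + 15.4% × ($4,415.00 − $400.00) = $24.00 + 15.4% × $4,015.00 = $642.31
Long-Term Care Levy: cap $194,455.00 − YTD $193,575.00 = $880.00 subject; 4.5% × $880.00 = $39.60
Pension Levy: 3.28% × $6,035.00 = $197.95
Total: $642.31 + $39.60 + $197.95 = $879.86

$879.86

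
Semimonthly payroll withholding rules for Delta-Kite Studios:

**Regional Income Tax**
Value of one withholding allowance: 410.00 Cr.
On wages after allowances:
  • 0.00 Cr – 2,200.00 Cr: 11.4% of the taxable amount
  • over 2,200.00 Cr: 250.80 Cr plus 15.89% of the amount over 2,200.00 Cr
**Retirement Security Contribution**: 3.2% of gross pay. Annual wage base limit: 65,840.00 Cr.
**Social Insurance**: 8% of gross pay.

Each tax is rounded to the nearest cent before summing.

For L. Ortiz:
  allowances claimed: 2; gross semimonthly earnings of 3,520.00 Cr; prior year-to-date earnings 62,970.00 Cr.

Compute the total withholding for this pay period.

Regional Income Tax: taxable = 3,520.00 Cr − 2×410.00 Cr = 2,700.00 Cr
  250.80 Cr + 15.89% × (2,700.00 Cr − 2,200.00 Cr) = 250.80 Cr + 15.89% × 500.00 Cr = 330.25 Cr
Retirement Security Contribution: cap 65,840.00 Cr − YTD 62,970.00 Cr = 2,870.00 Cr subject; 3.2% × 2,870.00 Cr = 91.84 Cr
Social Insurance: 8% × 3,520.00 Cr = 281.60 Cr
Total: 330.25 Cr + 91.84 Cr + 281.60 Cr = 703.69 Cr

703.69 Cr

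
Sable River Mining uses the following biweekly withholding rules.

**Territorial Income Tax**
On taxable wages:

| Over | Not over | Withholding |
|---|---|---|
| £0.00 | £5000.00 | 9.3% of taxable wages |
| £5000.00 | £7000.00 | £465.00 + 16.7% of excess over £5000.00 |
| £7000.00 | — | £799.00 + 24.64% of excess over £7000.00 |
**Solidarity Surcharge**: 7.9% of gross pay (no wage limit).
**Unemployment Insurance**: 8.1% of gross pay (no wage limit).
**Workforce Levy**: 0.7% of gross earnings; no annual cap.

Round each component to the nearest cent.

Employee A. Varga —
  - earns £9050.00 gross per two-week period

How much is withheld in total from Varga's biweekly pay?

Territorial Income Tax: taxable = £9050.00
  £799.00 + 24.64% × (£9050.00 − £7000.00) = £799.00 + 24.64% × £2050.00 = £1304.12
Solidarity Surcharge: 7.9% × £9050.00 = £714.95
Unemployment Insurance: 8.1% × £9050.00 = £733.05
Workforce Levy: 0.7% × £9050.00 = £63.35
Total: £1304.12 + £714.95 + £733.05 + £63.35 = £2815.47

£2815.47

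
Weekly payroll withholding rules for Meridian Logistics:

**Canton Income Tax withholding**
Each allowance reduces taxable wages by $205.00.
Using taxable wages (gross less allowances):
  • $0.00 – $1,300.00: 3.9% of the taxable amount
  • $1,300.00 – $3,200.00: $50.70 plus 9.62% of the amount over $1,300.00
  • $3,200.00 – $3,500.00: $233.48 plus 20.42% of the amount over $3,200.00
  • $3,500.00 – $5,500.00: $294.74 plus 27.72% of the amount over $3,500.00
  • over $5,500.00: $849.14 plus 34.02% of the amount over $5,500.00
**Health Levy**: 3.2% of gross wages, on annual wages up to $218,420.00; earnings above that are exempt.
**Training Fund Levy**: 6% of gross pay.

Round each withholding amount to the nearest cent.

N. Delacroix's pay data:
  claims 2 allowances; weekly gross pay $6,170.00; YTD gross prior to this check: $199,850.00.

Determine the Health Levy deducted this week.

Health Levy: 3.2% × $6,170.00 = $197.44

$197.44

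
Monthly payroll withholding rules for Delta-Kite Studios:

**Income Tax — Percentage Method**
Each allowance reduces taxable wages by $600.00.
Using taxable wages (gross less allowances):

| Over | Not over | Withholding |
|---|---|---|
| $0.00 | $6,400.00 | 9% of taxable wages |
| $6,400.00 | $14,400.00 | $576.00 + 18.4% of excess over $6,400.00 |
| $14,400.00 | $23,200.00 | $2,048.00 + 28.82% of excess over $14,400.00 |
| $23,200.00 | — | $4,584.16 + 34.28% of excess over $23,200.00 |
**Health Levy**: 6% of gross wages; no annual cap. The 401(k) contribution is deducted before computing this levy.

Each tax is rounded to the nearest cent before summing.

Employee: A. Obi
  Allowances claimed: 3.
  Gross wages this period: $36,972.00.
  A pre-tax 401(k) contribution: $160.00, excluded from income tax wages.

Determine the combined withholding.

Income Tax: taxable = $36,972.00 − $160.00 − 3×$600.00 = $35,012.00
  $4,584.16 + 34.28% × ($35,012.00 − $23,200.00) = $4,584.16 + 34.28% × $11,812.00 = $8,633.31
Health Levy: 6% × $36,812.00 = $2,208.72
Total: $8,633.31 + $2,208.72 = $10,842.03

$10,842.03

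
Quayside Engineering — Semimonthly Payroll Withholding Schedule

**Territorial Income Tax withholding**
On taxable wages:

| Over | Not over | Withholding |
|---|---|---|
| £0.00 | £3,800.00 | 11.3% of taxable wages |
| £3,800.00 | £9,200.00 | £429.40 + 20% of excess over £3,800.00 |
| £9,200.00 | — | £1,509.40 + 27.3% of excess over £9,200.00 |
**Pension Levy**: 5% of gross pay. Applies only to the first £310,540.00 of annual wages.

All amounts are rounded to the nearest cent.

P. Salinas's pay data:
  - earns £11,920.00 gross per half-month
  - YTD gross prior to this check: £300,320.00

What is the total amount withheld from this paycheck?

Territorial Income Tax: taxable = £11,920.00
  £1,509.40 + 27.3% × (£11,920.00 − £9,200.00) = £1,509.40 + 27.3% × £2,720.00 = £2,251.96
Pension Levy: cap £310,540.00 − YTD £300,320.00 = £10,220.00 subject; 5% × £10,220.00 = £511.00
Total: £2,251.96 + £511.00 = £2,762.96

£2,762.96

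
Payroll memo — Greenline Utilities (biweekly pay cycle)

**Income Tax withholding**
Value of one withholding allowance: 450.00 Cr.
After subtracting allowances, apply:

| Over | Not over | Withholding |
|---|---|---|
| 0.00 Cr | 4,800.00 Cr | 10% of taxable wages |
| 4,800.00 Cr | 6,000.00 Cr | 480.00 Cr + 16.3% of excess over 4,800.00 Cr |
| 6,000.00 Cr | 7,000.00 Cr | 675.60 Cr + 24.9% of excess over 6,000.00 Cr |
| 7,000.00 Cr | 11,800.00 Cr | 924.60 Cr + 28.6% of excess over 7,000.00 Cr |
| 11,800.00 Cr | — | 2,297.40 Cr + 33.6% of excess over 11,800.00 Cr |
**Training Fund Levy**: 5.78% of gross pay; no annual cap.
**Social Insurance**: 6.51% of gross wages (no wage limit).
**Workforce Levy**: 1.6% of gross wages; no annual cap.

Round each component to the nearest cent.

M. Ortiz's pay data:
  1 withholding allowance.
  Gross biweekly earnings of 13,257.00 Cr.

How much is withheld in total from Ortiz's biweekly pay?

4,477.14 Cr

Income Tax: taxable = 13,257.00 Cr − 1×450.00 Cr = 12,807.00 Cr
  2,297.40 Cr + 33.6% × (12,807.00 Cr − 11,800.00 Cr) = 2,297.40 Cr + 33.6% × 1,007.00 Cr = 2,635.75 Cr
Training Fund Levy: 5.78% × 13,257.00 Cr = 766.25 Cr
Social Insurance: 6.51% × 13,257.00 Cr = 863.03 Cr
Workforce Levy: 1.6% × 13,257.00 Cr = 212.11 Cr
Total: 2,635.75 Cr + 766.25 Cr + 863.03 Cr + 212.11 Cr = 4,477.14 Cr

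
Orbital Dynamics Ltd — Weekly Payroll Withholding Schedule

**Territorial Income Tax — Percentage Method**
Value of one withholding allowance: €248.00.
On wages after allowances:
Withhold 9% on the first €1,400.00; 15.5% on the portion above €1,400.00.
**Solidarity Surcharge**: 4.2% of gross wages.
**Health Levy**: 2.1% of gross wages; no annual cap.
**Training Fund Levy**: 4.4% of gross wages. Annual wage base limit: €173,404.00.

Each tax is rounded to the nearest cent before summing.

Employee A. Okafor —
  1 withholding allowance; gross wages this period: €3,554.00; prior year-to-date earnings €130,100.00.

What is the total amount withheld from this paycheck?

Territorial Income Tax: taxable = €3,554.00 − 1×€248.00 = €3,306.00
  €126.00 + 15.5% × (€3,306.00 − €1,400.00) = €126.00 + 15.5% × €1,906.00 = €421.43
Solidarity Surcharge: 4.2% × €3,554.00 = €149.27
Health Levy: 2.1% × €3,554.00 = €74.63
Training Fund Levy: 4.4% × €3,554.00 = €156.38
Total: €421.43 + €149.27 + €74.63 + €156.38 = €801.71

€801.71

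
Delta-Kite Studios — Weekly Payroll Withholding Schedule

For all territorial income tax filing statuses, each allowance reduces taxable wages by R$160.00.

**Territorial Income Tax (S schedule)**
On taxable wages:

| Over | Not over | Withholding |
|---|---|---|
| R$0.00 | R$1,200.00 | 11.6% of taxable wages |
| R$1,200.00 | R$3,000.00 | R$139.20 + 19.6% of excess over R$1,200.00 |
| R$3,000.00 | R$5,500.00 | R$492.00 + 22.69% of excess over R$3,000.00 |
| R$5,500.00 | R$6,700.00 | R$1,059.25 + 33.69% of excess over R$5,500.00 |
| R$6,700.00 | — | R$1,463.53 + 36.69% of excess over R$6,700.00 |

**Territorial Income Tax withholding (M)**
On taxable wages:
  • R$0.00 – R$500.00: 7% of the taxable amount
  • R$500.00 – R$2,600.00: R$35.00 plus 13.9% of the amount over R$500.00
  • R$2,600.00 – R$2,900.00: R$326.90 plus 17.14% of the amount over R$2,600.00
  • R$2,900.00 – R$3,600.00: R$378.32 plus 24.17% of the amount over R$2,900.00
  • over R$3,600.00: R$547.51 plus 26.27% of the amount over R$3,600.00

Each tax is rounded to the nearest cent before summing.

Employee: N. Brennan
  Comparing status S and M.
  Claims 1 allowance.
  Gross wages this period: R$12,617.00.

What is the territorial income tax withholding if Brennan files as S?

R$3,575.77

Territorial Income Tax (S): taxable = R$12,617.00 − 1×R$160.00 = R$12,457.00
  R$1,463.53 + 36.69% × (R$12,457.00 − R$6,700.00) = R$1,463.53 + 36.69% × R$5,757.00 = R$3,575.77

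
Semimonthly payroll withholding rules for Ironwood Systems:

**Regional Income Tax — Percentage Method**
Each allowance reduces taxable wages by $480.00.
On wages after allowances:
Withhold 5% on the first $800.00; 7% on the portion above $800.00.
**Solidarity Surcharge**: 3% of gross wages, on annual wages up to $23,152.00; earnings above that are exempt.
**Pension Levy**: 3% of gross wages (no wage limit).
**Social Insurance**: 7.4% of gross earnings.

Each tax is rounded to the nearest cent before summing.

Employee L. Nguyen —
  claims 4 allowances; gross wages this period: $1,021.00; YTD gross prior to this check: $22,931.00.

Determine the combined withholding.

Regional Income Tax: taxable = $1,021.00 − 4×$480.00 = $-899.00
  Taxable ≤ 0 → $0.00
Solidarity Surcharge: cap $23,152.00 − YTD $22,931.00 = $221.00 subject; 3% × $221.00 = $6.63
Pension Levy: 3% × $1,021.00 = $30.63
Social Insurance: 7.4% × $1,021.00 = $75.55
Total: $0.00 + $6.63 + $30.63 + $75.55 = $112.81

$112.81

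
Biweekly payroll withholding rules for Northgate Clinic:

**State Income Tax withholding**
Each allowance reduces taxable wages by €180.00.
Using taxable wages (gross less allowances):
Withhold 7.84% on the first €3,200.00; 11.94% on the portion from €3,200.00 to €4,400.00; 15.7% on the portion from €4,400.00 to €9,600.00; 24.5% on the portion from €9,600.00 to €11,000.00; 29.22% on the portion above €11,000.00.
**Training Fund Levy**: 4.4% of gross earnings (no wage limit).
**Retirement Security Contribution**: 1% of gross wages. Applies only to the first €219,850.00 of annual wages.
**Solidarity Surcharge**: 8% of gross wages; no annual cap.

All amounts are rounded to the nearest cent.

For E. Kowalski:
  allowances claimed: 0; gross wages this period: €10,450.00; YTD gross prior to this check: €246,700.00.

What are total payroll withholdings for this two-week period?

€2,714.61

State Income Tax: taxable = €10,450.00
  €1,210.56 + 24.5% × (€10,450.00 − €9,600.00) = €1,210.56 + 24.5% × €850.00 = €1,418.81
Training Fund Levy: 4.4% × €10,450.00 = €459.80
Retirement Security Contribution: YTD €246,700.00 ≥ cap €219,850.00 → €0.00
Solidarity Surcharge: 8% × €10,450.00 = €836.00
Total: €1,418.81 + €459.80 + €0.00 + €836.00 = €2,714.61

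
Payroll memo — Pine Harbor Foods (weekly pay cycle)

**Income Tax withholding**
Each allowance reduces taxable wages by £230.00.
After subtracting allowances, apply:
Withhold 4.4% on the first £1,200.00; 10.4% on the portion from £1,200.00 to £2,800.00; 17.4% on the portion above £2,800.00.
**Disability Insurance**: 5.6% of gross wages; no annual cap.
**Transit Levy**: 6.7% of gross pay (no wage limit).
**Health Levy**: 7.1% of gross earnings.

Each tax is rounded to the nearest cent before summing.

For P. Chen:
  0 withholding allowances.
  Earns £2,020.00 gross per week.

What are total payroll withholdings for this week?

£529.96

Income Tax: taxable = £2,020.00
  £52.80 + 10.4% × (£2,020.00 − £1,200.00) = £52.80 + 10.4% × £820.00 = £138.08
Disability Insurance: 5.6% × £2,020.00 = £113.12
Transit Levy: 6.7% × £2,020.00 = £135.34
Health Levy: 7.1% × £2,020.00 = £143.42
Total: £138.08 + £113.12 + £135.34 + £143.42 = £529.96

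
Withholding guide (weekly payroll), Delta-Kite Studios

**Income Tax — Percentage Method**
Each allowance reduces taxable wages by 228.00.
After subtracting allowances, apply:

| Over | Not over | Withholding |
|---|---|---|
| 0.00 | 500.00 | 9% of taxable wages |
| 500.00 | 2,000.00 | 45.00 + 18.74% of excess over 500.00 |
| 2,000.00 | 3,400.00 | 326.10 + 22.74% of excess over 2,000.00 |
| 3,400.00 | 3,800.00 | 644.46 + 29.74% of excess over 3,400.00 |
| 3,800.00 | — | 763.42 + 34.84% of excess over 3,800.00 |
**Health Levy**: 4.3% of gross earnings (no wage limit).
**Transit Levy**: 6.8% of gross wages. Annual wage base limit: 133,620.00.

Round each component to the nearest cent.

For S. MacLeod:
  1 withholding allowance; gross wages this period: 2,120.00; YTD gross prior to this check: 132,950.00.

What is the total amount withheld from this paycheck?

Income Tax: taxable = 2,120.00 − 1×228.00 = 1,892.00
  45.00 + 18.74% × (1,892.00 − 500.00) = 45.00 + 18.74% × 1,392.00 = 305.86
Health Levy: 4.3% × 2,120.00 = 91.16
Transit Levy: cap 133,620.00 − YTD 132,950.00 = 670.00 subject; 6.8% × 670.00 = 45.56
Total: 305.86 + 91.16 + 45.56 = 442.58

442.58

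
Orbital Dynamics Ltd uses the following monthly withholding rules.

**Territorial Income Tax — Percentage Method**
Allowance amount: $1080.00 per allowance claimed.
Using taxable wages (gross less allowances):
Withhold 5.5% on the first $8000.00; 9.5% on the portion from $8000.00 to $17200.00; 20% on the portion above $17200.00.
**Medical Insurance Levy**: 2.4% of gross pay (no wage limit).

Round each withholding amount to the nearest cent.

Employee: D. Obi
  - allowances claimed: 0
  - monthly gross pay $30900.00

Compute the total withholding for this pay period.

$4795.60

Territorial Income Tax: taxable = $30900.00
  $1314.00 + 20% × ($30900.00 − $17200.00) = $1314.00 + 20% × $13700.00 = $4054.00
Medical Insurance Levy: 2.4% × $30900.00 = $741.60
Total: $4054.00 + $741.60 = $4795.60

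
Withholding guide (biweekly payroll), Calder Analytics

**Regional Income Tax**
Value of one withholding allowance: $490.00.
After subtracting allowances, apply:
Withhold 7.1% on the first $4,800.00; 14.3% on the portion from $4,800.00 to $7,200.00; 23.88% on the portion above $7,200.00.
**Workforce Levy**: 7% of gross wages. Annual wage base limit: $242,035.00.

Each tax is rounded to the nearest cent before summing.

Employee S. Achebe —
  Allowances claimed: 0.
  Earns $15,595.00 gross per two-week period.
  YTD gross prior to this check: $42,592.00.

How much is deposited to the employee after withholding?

$11,814.62

Regional Income Tax: taxable = $15,595.00
  $684.00 + 23.88% × ($15,595.00 − $7,200.00) = $684.00 + 23.88% × $8,395.00 = $2,688.73
Workforce Levy: 7% × $15,595.00 = $1,091.65
Total withheld: $2,688.73 + $1,091.65 = $3,780.38
Net pay: $15,595.00 − $3,780.38 = $11,814.62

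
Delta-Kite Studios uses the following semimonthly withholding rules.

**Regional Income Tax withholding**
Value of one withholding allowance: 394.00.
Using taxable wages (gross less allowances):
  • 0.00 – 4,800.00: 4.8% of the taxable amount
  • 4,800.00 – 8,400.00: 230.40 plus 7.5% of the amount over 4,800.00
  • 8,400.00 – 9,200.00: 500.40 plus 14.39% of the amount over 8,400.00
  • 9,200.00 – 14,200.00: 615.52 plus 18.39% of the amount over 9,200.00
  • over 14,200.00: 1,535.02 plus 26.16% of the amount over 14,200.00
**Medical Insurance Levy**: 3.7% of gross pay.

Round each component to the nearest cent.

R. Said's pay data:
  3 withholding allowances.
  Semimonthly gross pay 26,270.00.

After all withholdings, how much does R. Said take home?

Regional Income Tax: taxable = 26,270.00 − 3×394.00 = 25,088.00
  1,535.02 + 26.16% × (25,088.00 − 14,200.00) = 1,535.02 + 26.16% × 10,888.00 = 4,383.32
Medical Insurance Levy: 3.7% × 26,270.00 = 971.99
Total withheld: 4,383.32 + 971.99 = 5,355.31
Net pay: 26,270.00 − 5,355.31 = 20,914.69

20,914.69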